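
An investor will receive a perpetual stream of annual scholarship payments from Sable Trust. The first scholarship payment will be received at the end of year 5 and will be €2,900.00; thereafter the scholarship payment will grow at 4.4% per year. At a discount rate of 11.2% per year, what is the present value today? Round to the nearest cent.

€27891.38

Value at end of year 4: C₁ / (r − g) = €2,900.00 / (0.112 − 0.044) = €42,647.0588
Discount to today: PV = €42,647.0588 / (1 + 0.112)^4 = €42,647.0588 / 1.529041 = €27,891.38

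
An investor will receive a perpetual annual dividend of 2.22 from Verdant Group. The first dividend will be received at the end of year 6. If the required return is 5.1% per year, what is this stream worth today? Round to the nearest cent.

Value at end of year 5: C / r = 2.22 / 0.051 = 43.5294
Discount to today: PV = 43.5294 / (1 + 0.051)^5 = 43.5294 / 1.282371 = 33.94

33.94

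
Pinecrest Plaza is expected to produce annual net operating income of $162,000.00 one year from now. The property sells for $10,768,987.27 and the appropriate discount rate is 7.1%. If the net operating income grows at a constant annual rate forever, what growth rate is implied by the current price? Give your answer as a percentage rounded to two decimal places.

P = D₁/(r−g) ⇒ g = r − D₁/P = 0.071 − $162,000.00/$10,768,987.27 = 0.055957

5.60%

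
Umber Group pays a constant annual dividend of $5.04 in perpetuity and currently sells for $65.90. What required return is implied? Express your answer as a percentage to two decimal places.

7.65%

P = C/r ⇒ r = C/P = $5.04/$65.90 = 0.076480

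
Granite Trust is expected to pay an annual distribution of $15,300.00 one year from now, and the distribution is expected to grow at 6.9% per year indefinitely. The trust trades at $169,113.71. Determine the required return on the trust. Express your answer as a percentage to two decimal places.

15.95%

P = D₁/(r − g) ⇒ r = D₁/P + g = $15,300.0000/$169,113.71 + 0.069 = 0.090472 + 0.069 = 0.159472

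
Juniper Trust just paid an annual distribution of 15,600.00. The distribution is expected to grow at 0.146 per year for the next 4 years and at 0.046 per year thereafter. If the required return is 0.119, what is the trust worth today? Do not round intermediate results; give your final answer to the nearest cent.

D_1 = 17877.60000
D_2 = 20487.72960
D_3 = 23478.93812
D_4 = 26906.86309
Terminal value at year 4: TV = D_4×(1+g_2)/(r−g_2) = 28144.57879/0.073 = 385542.17520
P_0 = D_1/(1+r)^1 + D_2/(1+r)^2 + D_3/(1+r)^3 + D_4/(1+r)^4 + TV/(1+r)^4
    = 15976.40751 + 16361.89723 + 16756.68832 + 17161.00519 + 245896.04703 = 312152.04528

312152.05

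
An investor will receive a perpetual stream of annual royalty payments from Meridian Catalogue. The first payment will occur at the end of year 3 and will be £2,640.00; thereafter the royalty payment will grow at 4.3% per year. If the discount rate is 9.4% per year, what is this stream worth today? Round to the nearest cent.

£43251.29

Value at end of year 2: C₁ / (r − g) = £2,640.00 / (0.094 − 0.043) = £51,764.7059
Discount to today: PV = £51,764.7059 / (1 + 0.094)^2 = £51,764.7059 / 1.196836 = £43,251.29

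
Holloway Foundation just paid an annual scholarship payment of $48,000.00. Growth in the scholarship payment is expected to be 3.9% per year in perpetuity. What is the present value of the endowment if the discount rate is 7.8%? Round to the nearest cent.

D₁ = D₀ × (1 + g) = $48,000.00 × 1.039 = $49,872.0000
Growing perpetuity: P = D₁ / (r − g) = $49,872.0000 / (0.078 − 0.039) = $1,278,769.23

$1278769.23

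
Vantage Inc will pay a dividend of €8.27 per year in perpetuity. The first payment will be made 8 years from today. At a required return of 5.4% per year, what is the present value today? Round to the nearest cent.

€105.98

Value at end of year 7: C / r = €8.27 / 0.054 = €153.1481
Discount to today: PV = €153.1481 / (1 + 0.054)^7 = €153.1481 / 1.445055 = €105.98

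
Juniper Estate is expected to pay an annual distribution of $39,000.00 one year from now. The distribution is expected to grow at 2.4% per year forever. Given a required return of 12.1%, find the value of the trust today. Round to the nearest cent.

$402061.86

Growing perpetuity: P = D₁ / (r − g) = $39,000.0000 / (0.121 − 0.024) = $402,061.86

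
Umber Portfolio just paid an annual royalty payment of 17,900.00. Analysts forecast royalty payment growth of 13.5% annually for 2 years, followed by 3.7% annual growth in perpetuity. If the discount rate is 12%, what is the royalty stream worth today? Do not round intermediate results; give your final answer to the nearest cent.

266195.11

D_1 = 20316.50000
D_2 = 23059.22750
Terminal value at year 2: TV = D_2×(1+g_2)/(r−g_2) = 23912.41892/0.083 = 288101.43274
P_0 = D_1/(1+r)^1 + D_2/(1+r)^2 + TV/(1+r)^2
    = 18139.73214 + 18382.67498 + 229672.69829 = 266195.10542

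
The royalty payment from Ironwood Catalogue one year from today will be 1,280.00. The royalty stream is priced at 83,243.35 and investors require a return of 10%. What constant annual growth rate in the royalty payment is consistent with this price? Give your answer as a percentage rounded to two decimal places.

8.46%

P = D₁/(r−g) ⇒ g = r − D₁/P = 0.1 − 1,280.00/83,243.35 = 0.084623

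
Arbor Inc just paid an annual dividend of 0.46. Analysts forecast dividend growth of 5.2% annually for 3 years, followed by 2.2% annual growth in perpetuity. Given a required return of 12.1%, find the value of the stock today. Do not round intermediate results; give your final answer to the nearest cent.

D_1 = 0.48392
D_2 = 0.50908
D_3 = 0.53556
Terminal value at year 3: TV = D_3×(1+g_2)/(r−g_2) = 0.54734/0.099 = 5.52867
P_0 = D_1/(1+r)^1 + D_2/(1+r)^2 + D_3/(1+r)^3 + TV/(1+r)^3
    = 0.43169 + 0.40511 + 0.38018 + 3.92468 = 5.14166

5.14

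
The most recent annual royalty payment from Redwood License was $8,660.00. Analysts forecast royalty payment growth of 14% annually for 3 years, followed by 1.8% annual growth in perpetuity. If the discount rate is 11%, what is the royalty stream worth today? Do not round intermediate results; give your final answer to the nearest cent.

$131216.04

D_1 = 9872.40000
D_2 = 11254.53600
D_3 = 12830.17104
Terminal value at year 3: TV = D_3×(1+g_2)/(r−g_2) = 13061.11412/0.092 = 141968.63173
P_0 = D_1/(1+r)^1 + D_2/(1+r)^2 + D_3/(1+r)^3 + TV/(1+r)^3
    = 8894.05405 + 9134.43389 + 9381.31049 + 103806.23993 = 131216.03837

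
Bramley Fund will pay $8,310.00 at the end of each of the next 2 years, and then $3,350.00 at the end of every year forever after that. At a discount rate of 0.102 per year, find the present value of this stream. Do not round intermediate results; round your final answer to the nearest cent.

PV of 2-year annuity: $8,310.00 × [1 − (1+0.102)^−2] / 0.102 = 14383.69768
Perpetuity value at year 2: $3,350.00 / 0.102 = 32843.13725
PV of perpetuity: 32843.13725 / (1+0.102)^2 = 27044.65504
Total PV = 14383.69768 + 27044.65504 = 41428.35272

$41428.35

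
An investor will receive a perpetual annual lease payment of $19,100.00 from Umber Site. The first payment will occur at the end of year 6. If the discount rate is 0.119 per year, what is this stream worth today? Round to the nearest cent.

Value at end of year 5: C / r = $19,100.00 / 0.119 = $160,504.2017
Discount to today: PV = $160,504.2017 / (1 + 0.119)^5 = $160,504.2017 / 1.754488 = $91,482.07

$91482.07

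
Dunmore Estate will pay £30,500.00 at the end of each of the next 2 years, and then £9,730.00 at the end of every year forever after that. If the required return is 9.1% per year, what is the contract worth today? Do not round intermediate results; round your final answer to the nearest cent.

£143410.32

PV of 2-year annuity: £30,500.00 × [1 − (1+0.091)^−2] / 0.091 = 53580.20501
Perpetuity value at year 2: £9,730.00 / 0.091 = 106923.07692
PV of perpetuity: 106923.07692 / (1+0.091)^2 = 89830.11316
Total PV = 53580.20501 + 89830.11316 = 143410.31817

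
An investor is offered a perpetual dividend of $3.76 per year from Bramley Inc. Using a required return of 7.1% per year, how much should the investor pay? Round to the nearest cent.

Level perpetuity: PV = C / r = $3.76 / 0.071 = $52.96

$52.96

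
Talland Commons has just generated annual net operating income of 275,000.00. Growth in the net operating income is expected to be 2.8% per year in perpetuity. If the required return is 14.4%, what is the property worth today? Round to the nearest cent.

D₁ = D₀ × (1 + g) = 275,000.00 × 1.028 = 282,700.0000
Growing perpetuity: P = D₁ / (r − g) = 282,700.0000 / (0.144 − 0.028) = 2,437,068.97

2437068.97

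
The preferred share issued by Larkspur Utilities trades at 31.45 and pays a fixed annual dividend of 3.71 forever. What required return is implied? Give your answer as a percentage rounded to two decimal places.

11.80%

P = C/r ⇒ r = C/P = 3.71/31.45 = 0.117965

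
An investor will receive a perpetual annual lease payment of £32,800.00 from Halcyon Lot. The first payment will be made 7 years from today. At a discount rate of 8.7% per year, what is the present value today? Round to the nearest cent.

£228547.95

Value at end of year 6: C / r = £32,800.00 / 0.087 = £377,011.4943
Discount to today: PV = £377,011.4943 / (1 + 0.087)^6 = £377,011.4943 / 1.649595 = £228,547.95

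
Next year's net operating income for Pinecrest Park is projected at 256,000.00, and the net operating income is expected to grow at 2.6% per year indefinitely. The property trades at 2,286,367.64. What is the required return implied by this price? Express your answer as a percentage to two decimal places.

13.80%

P = D₁/(r − g) ⇒ r = D₁/P + g = 256,000.0000/2,286,367.64 + 0.026 = 0.111968 + 0.026 = 0.137968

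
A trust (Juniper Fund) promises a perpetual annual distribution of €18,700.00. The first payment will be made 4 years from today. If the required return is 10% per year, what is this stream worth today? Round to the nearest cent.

Value at end of year 3: C / r = €18,700.00 / 0.1 = €187,000.0000
Discount to today: PV = €187,000.0000 / (1 + 0.1)^3 = €187,000.0000 / 1.331000 = €140,495.87

€140495.87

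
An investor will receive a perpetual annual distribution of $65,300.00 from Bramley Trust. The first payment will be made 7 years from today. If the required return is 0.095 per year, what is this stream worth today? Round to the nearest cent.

$398753.82

Value at end of year 6: C / r = $65,300.00 / 0.095 = $687,368.4211
Discount to today: PV = $687,368.4211 / (1 + 0.095)^6 = $687,368.4211 / 1.723791 = $398,753.82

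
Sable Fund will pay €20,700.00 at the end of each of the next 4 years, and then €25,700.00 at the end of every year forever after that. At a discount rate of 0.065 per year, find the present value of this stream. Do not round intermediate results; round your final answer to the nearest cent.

PV of 4-year annuity: €20,700.00 × [1 − (1+0.065)^−4] / 0.065 = 70914.03105
Perpetuity value at year 4: €25,700.00 / 0.065 = 395384.61538
PV of perpetuity: 395384.61538 / (1+0.065)^4 = 307341.59132
Total PV = 70914.03105 + 307341.59132 = 378255.62238

€378255.62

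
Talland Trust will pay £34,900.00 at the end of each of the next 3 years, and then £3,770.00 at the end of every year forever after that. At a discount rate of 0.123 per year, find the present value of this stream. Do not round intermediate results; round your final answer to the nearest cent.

£105035.65

PV of 3-year annuity: £34,900.00 × [1 − (1+0.123)^−3] / 0.123 = 83393.66636
Perpetuity value at year 3: £3,770.00 / 0.123 = 30650.40650
PV of perpetuity: 30650.40650 / (1+0.123)^3 = 21641.97893
Total PV = 83393.66636 + 21641.97893 = 105035.64529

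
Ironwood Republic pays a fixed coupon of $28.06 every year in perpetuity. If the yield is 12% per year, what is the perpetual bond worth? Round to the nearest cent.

$233.83

Level perpetuity: PV = C / r = $28.06 / 0.12 = $233.83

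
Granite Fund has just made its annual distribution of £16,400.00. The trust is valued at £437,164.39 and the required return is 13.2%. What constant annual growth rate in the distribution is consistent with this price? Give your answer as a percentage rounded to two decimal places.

P = D₀(1+g)/(r−g) ⇒ P(r−g) = D₀(1+g) ⇒ g(P+D₀) = P·r − D₀
g = (P·r − D₀)/(P + D₀) = (£437,164.39×0.132 − £16,400.00) / (£437,164.39 + £16,400.00) = 0.091069

9.11%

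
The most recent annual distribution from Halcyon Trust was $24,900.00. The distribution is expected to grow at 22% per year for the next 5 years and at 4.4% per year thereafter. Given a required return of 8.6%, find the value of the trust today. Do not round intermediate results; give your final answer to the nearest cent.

$1286294.50

D_1 = 30378.00000
D_2 = 37061.16000
D_3 = 45214.61520
D_4 = 55161.83054
D_5 = 67297.43326
Terminal value at year 5: TV = D_5×(1+g_2)/(r−g_2) = 70258.52033/0.042 = 1672821.91255
P_0 = D_1/(1+r)^1 + D_2/(1+r)^2 + D_3/(1+r)^3 + D_4/(1+r)^4 + D_5/(1+r)^5 + TV/(1+r)^5
    = 27972.37569 + 31423.84746 + 35301.19144 + 39656.95539 + 44550.17088 + 1107389.96192 = 1286294.50278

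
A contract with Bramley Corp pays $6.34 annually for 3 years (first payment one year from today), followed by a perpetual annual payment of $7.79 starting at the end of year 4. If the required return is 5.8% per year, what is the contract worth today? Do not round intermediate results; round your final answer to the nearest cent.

$130.42

PV of 3-year annuity: $6.34 × [1 − (1+0.058)^−3] / 0.058 = 17.00980
Perpetuity value at year 3: $7.79 / 0.058 = 134.31034
PV of perpetuity: 134.31034 / (1+0.058)^3 = 113.41029
Total PV = 17.00980 + 113.41029 = 130.42009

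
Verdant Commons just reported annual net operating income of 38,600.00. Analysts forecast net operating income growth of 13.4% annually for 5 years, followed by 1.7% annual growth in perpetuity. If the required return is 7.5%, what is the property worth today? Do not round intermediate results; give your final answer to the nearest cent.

D_1 = 43772.40000
D_2 = 49637.90160
D_3 = 56289.38041
D_4 = 63832.15739
D_5 = 72385.66648
Terminal value at year 5: TV = D_5×(1+g_2)/(r−g_2) = 73616.22281/0.058 = 1269245.22087
P_0 = D_1/(1+r)^1 + D_2/(1+r)^2 + D_3/(1+r)^3 + D_4/(1+r)^4 + D_5/(1+r)^5 + TV/(1+r)^5
    = 40718.51163 + 42953.29506 + 45310.73172 + 47797.55327 + 50420.86085 + 884103.71516 = 1111304.66768

1111304.67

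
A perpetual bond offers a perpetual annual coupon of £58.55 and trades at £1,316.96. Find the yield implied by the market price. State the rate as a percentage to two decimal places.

4.45%

P = C/r ⇒ r = C/P = £58.55/£1,316.96 = 0.044458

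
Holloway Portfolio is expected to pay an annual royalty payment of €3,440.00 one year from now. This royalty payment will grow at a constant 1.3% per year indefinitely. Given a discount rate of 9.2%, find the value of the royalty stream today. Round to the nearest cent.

Growing perpetuity: P = D₁ / (r − g) = €3,440.0000 / (0.092 − 0.013) = €43,544.30

€43544.30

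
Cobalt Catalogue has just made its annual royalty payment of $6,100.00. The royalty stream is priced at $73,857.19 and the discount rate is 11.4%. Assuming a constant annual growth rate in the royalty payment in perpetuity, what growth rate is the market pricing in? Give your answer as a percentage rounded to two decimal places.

P = D₀(1+g)/(r−g) ⇒ P(r−g) = D₀(1+g) ⇒ g(P+D₀) = P·r − D₀
g = (P·r − D₀)/(P + D₀) = ($73,857.19×0.114 − $6,100.00) / ($73,857.19 + $6,100.00) = 0.029012

2.90%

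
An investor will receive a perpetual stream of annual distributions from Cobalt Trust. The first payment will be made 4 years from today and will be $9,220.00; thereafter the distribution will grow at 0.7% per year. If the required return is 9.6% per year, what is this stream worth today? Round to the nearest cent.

$78688.13

Value at end of year 3: C₁ / (r − g) = $9,220.00 / (0.096 − 0.007) = $103,595.5056
Discount to today: PV = $103,595.5056 / (1 + 0.096)^3 = $103,595.5056 / 1.316533 = $78,688.13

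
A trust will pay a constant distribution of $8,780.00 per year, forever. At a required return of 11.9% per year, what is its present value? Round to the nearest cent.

$73781.51

Level perpetuity: PV = C / r = $8,780.00 / 0.119 = $73,781.51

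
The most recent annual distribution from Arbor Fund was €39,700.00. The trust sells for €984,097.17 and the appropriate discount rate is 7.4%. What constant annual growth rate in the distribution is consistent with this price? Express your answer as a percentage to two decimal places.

3.24%

P = D₀(1+g)/(r−g) ⇒ P(r−g) = D₀(1+g) ⇒ g(P+D₀) = P·r − D₀
g = (P·r − D₀)/(P + D₀) = (€984,097.17×0.074 − €39,700.00) / (€984,097.17 + €39,700.00) = 0.032353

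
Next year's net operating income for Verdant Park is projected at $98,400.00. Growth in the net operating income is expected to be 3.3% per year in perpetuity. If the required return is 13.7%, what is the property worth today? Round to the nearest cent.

Growing perpetuity: P = D₁ / (r − g) = $98,400.0000 / (0.137 − 0.033) = $946,153.85

$946153.85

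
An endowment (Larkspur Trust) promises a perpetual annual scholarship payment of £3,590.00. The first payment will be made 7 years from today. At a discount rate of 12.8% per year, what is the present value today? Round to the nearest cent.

£13615.38

Value at end of year 6: C / r = £3,590.00 / 0.128 = £28,046.8750
Discount to today: PV = £28,046.8750 / (1 + 0.128)^6 = £28,046.8750 / 2.059940 = £13,615.38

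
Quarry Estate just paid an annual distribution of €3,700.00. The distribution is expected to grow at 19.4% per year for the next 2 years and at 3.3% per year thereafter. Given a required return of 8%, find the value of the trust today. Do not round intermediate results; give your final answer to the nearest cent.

D_1 = 4417.80000
D_2 = 5274.85320
Terminal value at year 2: TV = D_2×(1+g_2)/(r−g_2) = 5448.92336/0.047 = 115934.53948
P_0 = D_1/(1+r)^1 + D_2/(1+r)^2 + TV/(1+r)^2
    = 4090.55556 + 4522.33642 + 99395.18131 = 108008.07329

€108008.07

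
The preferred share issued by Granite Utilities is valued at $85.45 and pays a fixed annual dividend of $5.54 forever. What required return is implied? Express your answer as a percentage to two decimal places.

P = C/r ⇒ r = C/P = $5.54/$85.45 = 0.064833

6.48%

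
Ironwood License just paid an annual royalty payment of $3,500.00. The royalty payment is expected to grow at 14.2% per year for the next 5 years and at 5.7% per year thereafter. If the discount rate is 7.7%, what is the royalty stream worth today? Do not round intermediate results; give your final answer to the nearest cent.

$268885.85

D_1 = 3997.00000
D_2 = 4564.57400
D_3 = 5212.74351
D_4 = 5952.95309
D_5 = 6798.27242
Terminal value at year 5: TV = D_5×(1+g_2)/(r−g_2) = 7185.77395/0.02 = 359288.69763
P_0 = D_1/(1+r)^1 + D_2/(1+r)^2 + D_3/(1+r)^3 + D_4/(1+r)^4 + D_5/(1+r)^5 + TV/(1+r)^5
    = 3711.23491 + 3935.21845 + 4172.72003 + 4424.55550 + 4691.58995 + 247950.52892 = 268885.84776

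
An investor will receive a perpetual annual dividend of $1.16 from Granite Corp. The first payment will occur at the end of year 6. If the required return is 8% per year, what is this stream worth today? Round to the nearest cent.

Value at end of year 5: C / r = $1.16 / 0.08 = $14.5000
Discount to today: PV = $14.5000 / (1 + 0.08)^5 = $14.5000 / 1.469328 = $9.87

$9.87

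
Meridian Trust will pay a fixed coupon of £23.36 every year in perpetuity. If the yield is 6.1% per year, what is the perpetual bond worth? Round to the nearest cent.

£382.95

Level perpetuity: PV = C / r = £23.36 / 0.061 = £382.95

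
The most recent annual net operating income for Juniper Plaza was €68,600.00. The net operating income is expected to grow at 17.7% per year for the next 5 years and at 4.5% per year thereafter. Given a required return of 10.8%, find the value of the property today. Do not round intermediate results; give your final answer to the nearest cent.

€1951814.42

D_1 = 80742.20000
D_2 = 95033.56940
D_3 = 111854.51118
D_4 = 131652.75966
D_5 = 154955.29812
Terminal value at year 5: TV = D_5×(1+g_2)/(r−g_2) = 161928.28654/0.063 = 2570290.26253
P_0 = D_1/(1+r)^1 + D_2/(1+r)^2 + D_3/(1+r)^3 + D_4/(1+r)^4 + D_5/(1+r)^5 + TV/(1+r)^5
    = 72872.02166 + 77410.08077 + 82230.74465 + 87351.61232 + 92791.37879 + 1539158.58468 = 1951814.42286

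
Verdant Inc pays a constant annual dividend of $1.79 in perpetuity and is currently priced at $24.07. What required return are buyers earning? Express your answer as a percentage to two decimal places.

P = C/r ⇒ r = C/P = $1.79/$24.07 = 0.074366

7.44%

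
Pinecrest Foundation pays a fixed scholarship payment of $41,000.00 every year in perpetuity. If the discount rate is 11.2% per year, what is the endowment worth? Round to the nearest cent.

$366071.43

Level perpetuity: PV = C / r = $41,000.00 / 0.112 = $366,071.43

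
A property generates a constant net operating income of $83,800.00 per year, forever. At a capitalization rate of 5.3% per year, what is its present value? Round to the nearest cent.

Level perpetuity: PV = C / r = $83,800.00 / 0.053 = $1,581,132.08

$1581132.08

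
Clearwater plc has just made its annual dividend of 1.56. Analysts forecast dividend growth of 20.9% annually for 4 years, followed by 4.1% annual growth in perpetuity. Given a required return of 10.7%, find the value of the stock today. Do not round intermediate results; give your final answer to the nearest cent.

D_1 = 1.88604
D_2 = 2.28022
D_3 = 2.75679
D_4 = 3.33296
Terminal value at year 4: TV = D_4×(1+g_2)/(r−g_2) = 3.46961/0.066 = 52.56983
P_0 = D_1/(1+r)^1 + D_2/(1+r)^2 + D_3/(1+r)^3 + D_4/(1+r)^4 + TV/(1+r)^4
    = 1.70374 + 1.86072 + 2.03217 + 2.21942 + 35.00629 = 42.82235

42.82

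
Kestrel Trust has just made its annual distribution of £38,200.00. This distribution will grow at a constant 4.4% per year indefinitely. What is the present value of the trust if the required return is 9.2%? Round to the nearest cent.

D₁ = D₀ × (1 + g) = £38,200.00 × 1.044 = £39,880.8000
Growing perpetuity: P = D₁ / (r − g) = £39,880.8000 / (0.092 − 0.044) = £830,850.00

£830850.00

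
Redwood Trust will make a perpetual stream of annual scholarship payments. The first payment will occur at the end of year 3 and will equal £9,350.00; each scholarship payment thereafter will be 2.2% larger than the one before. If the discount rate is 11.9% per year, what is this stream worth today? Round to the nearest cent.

£76980.32

Value at end of year 2: C₁ / (r − g) = £9,350.00 / (0.119 − 0.022) = £96,391.7526
Discount to today: PV = £96,391.7526 / (1 + 0.119)^2 = £96,391.7526 / 1.252161 = £76,980.32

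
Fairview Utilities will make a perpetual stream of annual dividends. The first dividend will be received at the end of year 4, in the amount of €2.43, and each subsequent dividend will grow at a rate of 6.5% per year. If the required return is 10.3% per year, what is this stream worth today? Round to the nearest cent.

Value at end of year 3: C₁ / (r − g) = €2.43 / (0.103 − 0.065) = €63.9474
Discount to today: PV = €63.9474 / (1 + 0.103)^3 = €63.9474 / 1.341920 = €47.65

€47.65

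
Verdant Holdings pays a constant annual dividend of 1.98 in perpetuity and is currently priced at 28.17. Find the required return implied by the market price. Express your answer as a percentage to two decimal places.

7.03%

P = C/r ⇒ r = C/P = 1.98/28.17 = 0.070288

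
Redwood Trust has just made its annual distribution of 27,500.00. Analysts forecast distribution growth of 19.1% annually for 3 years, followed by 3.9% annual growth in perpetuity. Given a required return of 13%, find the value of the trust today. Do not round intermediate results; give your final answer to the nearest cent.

459358.45

D_1 = 32752.50000
D_2 = 39008.22750
D_3 = 46458.79895
Terminal value at year 3: TV = D_3×(1+g_2)/(r−g_2) = 48270.69211/0.091 = 530447.16606
P_0 = D_1/(1+r)^1 + D_2/(1+r)^2 + D_3/(1+r)^3 + TV/(1+r)^3
    = 28984.51327 + 30549.16399 + 32198.27815 + 367626.49452 = 459358.44994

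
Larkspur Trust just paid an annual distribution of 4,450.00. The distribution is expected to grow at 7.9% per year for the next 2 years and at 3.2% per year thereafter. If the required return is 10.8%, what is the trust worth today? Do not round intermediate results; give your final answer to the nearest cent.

65858.23

D_1 = 4801.55000
D_2 = 5180.87245
Terminal value at year 2: TV = D_2×(1+g_2)/(r−g_2) = 5346.66037/0.076 = 70350.79432
P_0 = D_1/(1+r)^1 + D_2/(1+r)^2 + TV/(1+r)^2
    = 4333.52888 + 4220.10619 + 57304.59989 = 65858.23497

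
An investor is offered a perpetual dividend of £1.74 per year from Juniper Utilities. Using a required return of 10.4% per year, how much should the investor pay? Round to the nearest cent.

£16.73

Level perpetuity: PV = C / r = £1.74 / 0.104 = £16.73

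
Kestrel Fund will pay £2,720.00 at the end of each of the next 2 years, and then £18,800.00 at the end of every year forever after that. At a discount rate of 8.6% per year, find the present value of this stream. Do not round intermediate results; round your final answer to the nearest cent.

PV of 2-year annuity: £2,720.00 × [1 − (1+0.086)^−2] / 0.086 = 4810.86929
Perpetuity value at year 2: £18,800.00 / 0.086 = 218604.65116
PV of perpetuity: 218604.65116 / (1+0.086)^2 = 185353.05458
Total PV = 4810.86929 + 185353.05458 = 190163.92388

£190163.92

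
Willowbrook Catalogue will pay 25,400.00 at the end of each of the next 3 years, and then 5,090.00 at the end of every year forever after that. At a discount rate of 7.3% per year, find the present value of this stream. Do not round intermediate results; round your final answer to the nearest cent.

PV of 3-year annuity: 25,400.00 × [1 − (1+0.073)^−3] / 0.073 = 66293.95056
Perpetuity value at year 3: 5,090.00 / 0.073 = 69726.02740
PV of perpetuity: 69726.02740 / (1+0.073)^3 = 56441.13730
Total PV = 66293.95056 + 56441.13730 = 122735.08787

122735.09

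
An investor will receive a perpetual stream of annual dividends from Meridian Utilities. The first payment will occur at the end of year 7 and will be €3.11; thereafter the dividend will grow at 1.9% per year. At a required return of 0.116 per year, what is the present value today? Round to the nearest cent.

Value at end of year 6: C₁ / (r − g) = €3.11 / (0.116 − 0.019) = €32.0619
Discount to today: PV = €32.0619 / (1 + 0.116)^6 = €32.0619 / 1.931902 = €16.60

€16.60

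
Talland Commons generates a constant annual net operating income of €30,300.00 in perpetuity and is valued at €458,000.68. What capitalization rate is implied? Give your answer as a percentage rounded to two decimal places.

6.62%

P = C/r ⇒ r = C/P = €30,300.00/€458,000.68 = 0.066157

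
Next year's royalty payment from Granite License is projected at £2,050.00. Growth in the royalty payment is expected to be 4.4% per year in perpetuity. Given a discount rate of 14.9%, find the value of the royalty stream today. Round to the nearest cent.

Growing perpetuity: P = D₁ / (r − g) = £2,050.0000 / (0.149 − 0.044) = £19,523.81

£19523.81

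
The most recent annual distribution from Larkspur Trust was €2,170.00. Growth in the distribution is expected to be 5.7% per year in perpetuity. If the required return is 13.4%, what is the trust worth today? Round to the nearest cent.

D₁ = D₀ × (1 + g) = €2,170.00 × 1.057 = €2,293.6900
Growing perpetuity: P = D₁ / (r − g) = €2,293.6900 / (0.134 − 0.057) = €29,788.18

€29788.18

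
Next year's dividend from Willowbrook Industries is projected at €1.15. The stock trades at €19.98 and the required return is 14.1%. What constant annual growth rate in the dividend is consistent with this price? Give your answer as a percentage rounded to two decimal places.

8.34%

P = D₁/(r−g) ⇒ g = r − D₁/P = 0.141 − €1.15/€19.98 = 0.083442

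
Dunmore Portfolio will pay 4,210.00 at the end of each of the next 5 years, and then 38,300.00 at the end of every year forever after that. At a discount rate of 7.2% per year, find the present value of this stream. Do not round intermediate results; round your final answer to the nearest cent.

392914.04

PV of 5-year annuity: 4,210.00 × [1 − (1+0.072)^−5] / 0.072 = 17169.78568
Perpetuity value at year 5: 38,300.00 / 0.072 = 531944.44444
PV of perpetuity: 531944.44444 / (1+0.072)^5 = 375744.25643
Total PV = 17169.78568 + 375744.25643 = 392914.04211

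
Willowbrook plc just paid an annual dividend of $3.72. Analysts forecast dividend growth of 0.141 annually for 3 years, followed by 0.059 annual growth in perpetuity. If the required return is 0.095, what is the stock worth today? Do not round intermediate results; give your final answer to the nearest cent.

$135.93

D_1 = 4.24452
D_2 = 4.84300
D_3 = 5.52586
Terminal value at year 3: TV = D_3×(1+g_2)/(r−g_2) = 5.85189/0.036 = 162.55238
P_0 = D_1/(1+r)^1 + D_2/(1+r)^2 + D_3/(1+r)^3 + TV/(1+r)^3
    = 3.87627 + 4.03911 + 4.20879 + 123.80865 = 135.93283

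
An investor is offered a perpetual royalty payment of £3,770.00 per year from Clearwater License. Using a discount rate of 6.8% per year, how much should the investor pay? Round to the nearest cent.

Level perpetuity: PV = C / r = £3,770.00 / 0.068 = £55,441.18

£55441.18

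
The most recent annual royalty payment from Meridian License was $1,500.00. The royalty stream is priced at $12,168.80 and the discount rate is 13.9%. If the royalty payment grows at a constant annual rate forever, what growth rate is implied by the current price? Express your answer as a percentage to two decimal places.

1.40%

P = D₀(1+g)/(r−g) ⇒ P(r−g) = D₀(1+g) ⇒ g(P+D₀) = P·r − D₀
g = (P·r − D₀)/(P + D₀) = ($12,168.80×0.139 − $1,500.00) / ($12,168.80 + $1,500.00) = 0.014007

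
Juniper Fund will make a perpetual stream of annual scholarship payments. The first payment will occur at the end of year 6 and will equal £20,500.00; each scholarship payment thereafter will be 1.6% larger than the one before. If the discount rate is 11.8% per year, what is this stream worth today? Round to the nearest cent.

£115065.38

Value at end of year 5: C₁ / (r − g) = £20,500.00 / (0.118 − 0.016) = £200,980.3922
Discount to today: PV = £200,980.3922 / (1 + 0.118)^5 = £200,980.3922 / 1.746663 = £115,065.38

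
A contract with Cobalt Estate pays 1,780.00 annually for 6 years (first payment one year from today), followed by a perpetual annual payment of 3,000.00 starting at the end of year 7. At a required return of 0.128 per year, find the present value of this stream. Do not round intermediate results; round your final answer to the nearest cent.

18533.20

PV of 6-year annuity: 1,780.00 × [1 − (1+0.128)^−6] / 0.128 = 7155.44700
Perpetuity value at year 6: 3,000.00 / 0.128 = 23437.50000
PV of perpetuity: 23437.50000 / (1+0.128)^6 = 11377.75787
Total PV = 7155.44700 + 11377.75787 = 18533.20487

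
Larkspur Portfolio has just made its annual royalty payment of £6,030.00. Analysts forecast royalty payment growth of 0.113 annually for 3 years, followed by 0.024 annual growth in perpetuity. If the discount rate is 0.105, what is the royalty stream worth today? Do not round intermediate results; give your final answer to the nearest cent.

D_1 = 6711.39000
D_2 = 7469.77707
D_3 = 8313.86188
Terminal value at year 3: TV = D_3×(1+g_2)/(r−g_2) = 8513.39456/0.081 = 105103.63659
P_0 = D_1/(1+r)^1 + D_2/(1+r)^2 + D_3/(1+r)^3 + TV/(1+r)^3
    = 6073.65611 + 6117.62828 + 6161.91880 + 77898.82534 = 96252.02853

£96252.03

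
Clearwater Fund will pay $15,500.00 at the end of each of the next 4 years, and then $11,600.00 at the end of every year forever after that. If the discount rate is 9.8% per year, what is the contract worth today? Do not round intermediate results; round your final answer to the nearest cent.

PV of 4-year annuity: $15,500.00 × [1 − (1+0.098)^−4] / 0.098 = 49346.38722
Perpetuity value at year 4: $11,600.00 / 0.098 = 118367.34694
PV of perpetuity: 118367.34694 / (1+0.098)^4 = 81437.14747
Total PV = 49346.38722 + 81437.14747 = 130783.53469

$130783.53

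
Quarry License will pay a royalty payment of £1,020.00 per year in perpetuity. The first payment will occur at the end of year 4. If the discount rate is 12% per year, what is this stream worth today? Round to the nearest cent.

Value at end of year 3: C / r = £1,020.00 / 0.12 = £8,500.0000
Discount to today: PV = £8,500.0000 / (1 + 0.12)^3 = £8,500.0000 / 1.404928 = £6,050.13

£6050.13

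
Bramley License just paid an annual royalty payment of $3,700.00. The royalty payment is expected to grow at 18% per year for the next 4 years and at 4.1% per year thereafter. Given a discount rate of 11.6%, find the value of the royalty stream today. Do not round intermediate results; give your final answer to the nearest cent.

D_1 = 4366.00000
D_2 = 5151.88000
D_3 = 6079.21840
D_4 = 7173.47771
Terminal value at year 4: TV = D_4×(1+g_2)/(r−g_2) = 7467.59030/0.075 = 99567.87064
P_0 = D_1/(1+r)^1 + D_2/(1+r)^2 + D_3/(1+r)^3 + D_4/(1+r)^4 + TV/(1+r)^4
    = 3912.18638 + 4136.54115 + 4373.76215 + 4624.58722 + 64189.27064 = 81236.34755

$81236.35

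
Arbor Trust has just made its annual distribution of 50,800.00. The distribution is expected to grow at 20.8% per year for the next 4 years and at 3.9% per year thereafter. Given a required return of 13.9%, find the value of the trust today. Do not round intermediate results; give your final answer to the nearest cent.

D_1 = 61366.40000
D_2 = 74130.61120
D_3 = 89549.77833
D_4 = 108176.13222
Terminal value at year 4: TV = D_4×(1+g_2)/(r−g_2) = 112395.00138/0.1 = 1123950.01379
P_0 = D_1/(1+r)^1 + D_2/(1+r)^2 + D_3/(1+r)^3 + D_4/(1+r)^4 + TV/(1+r)^4
    = 53877.43635 + 57141.30211 + 60602.89109 + 64274.18125 + 667808.74315 = 903704.55395

903704.55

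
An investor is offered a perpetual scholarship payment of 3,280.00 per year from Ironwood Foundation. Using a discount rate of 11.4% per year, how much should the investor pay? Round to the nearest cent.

28771.93

Level perpetuity: PV = C / r = 3,280.00 / 0.114 = 28,771.93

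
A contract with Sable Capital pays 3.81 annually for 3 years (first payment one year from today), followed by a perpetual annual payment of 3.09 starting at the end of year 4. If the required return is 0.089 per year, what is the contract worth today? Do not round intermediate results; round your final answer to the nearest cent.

PV of 3-year annuity: 3.81 × [1 − (1+0.089)^−3] / 0.089 = 9.66145
Perpetuity value at year 3: 3.09 / 0.089 = 34.71910
PV of perpetuity: 34.71910 / (1+0.089)^3 = 26.88344
Total PV = 9.66145 + 26.88344 = 36.54489

36.54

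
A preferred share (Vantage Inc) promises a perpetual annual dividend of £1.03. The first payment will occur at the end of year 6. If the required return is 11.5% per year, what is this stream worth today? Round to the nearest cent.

£5.20

Value at end of year 5: C / r = £1.03 / 0.115 = £8.9565
Discount to today: PV = £8.9565 / (1 + 0.115)^5 = £8.9565 / 1.723353 = £5.20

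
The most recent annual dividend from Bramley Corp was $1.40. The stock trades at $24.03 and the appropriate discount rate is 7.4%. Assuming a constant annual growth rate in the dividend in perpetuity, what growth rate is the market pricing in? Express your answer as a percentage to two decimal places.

P = D₀(1+g)/(r−g) ⇒ P(r−g) = D₀(1+g) ⇒ g(P+D₀) = P·r − D₀
g = (P·r − D₀)/(P + D₀) = ($24.03×0.074 − $1.40) / ($24.03 + $1.40) = 0.014873

1.49%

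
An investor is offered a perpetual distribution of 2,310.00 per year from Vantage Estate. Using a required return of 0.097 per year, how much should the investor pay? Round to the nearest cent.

23814.43

Level perpetuity: PV = C / r = 2,310.00 / 0.097 = 23,814.43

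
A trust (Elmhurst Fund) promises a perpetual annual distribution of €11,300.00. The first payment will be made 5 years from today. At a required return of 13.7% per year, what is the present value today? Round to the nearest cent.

€49353.28

Value at end of year 4: C / r = €11,300.00 / 0.137 = €82,481.7518
Discount to today: PV = €82,481.7518 / (1 + 0.137)^4 = €82,481.7518 / 1.671252 = €49,353.28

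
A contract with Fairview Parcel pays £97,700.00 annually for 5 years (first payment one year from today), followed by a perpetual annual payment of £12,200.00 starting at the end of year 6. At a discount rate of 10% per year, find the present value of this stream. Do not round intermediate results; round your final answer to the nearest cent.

£446112.27

PV of 5-year annuity: £97,700.00 × [1 − (1+0.1)^−5] / 0.1 = 370359.86737
Perpetuity value at year 5: £12,200.00 / 0.1 = 122000.00000
PV of perpetuity: 122000.00000 / (1+0.1)^5 = 75752.40141
Total PV = 370359.86737 + 75752.40141 = 446112.26878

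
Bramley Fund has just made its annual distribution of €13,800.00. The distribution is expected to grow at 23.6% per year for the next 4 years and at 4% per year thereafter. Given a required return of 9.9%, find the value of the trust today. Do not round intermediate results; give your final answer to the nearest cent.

D_1 = 17056.80000
D_2 = 21082.20480
D_3 = 26057.60513
D_4 = 32207.19994
Terminal value at year 4: TV = D_4×(1+g_2)/(r−g_2) = 33495.48794/0.059 = 567720.13461
P_0 = D_1/(1+r)^1 + D_2/(1+r)^2 + D_3/(1+r)^3 + D_4/(1+r)^4 + TV/(1+r)^4
    = 15520.29117 + 17455.03175 + 19630.95472 + 22078.12560 + 389173.73944 = 463858.14268

€463858.14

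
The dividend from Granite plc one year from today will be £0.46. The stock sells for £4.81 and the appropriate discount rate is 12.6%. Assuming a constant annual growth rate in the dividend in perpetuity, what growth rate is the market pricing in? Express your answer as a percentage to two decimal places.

P = D₁/(r−g) ⇒ g = r − D₁/P = 0.126 − £0.46/£4.81 = 0.030366

3.04%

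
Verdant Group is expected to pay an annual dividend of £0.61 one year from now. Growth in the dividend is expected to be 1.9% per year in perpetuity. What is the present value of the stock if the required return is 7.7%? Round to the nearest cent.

Growing perpetuity: P = D₁ / (r − g) = £0.6100 / (0.077 − 0.019) = £10.52

£10.52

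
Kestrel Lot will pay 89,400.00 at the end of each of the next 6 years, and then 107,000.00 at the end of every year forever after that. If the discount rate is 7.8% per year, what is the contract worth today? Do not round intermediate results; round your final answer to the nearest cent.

PV of 6-year annuity: 89,400.00 × [1 − (1+0.078)^−6] / 0.078 = 415804.99408
Perpetuity value at year 6: 107,000.00 / 0.078 = 1371794.87179
PV of perpetuity: 1371794.87179 / (1+0.078)^6 = 874131.17642
Total PV = 415804.99408 + 874131.17642 = 1289936.17050

1289936.17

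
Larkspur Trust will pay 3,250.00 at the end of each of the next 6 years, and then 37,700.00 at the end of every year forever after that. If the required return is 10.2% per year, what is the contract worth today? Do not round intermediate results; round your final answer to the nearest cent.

PV of 6-year annuity: 3,250.00 × [1 − (1+0.102)^−6] / 0.102 = 14072.02110
Perpetuity value at year 6: 37,700.00 / 0.102 = 369607.84314
PV of perpetuity: 369607.84314 / (1+0.102)^6 = 206372.39836
Total PV = 14072.02110 + 206372.39836 = 220444.41946

220444.42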